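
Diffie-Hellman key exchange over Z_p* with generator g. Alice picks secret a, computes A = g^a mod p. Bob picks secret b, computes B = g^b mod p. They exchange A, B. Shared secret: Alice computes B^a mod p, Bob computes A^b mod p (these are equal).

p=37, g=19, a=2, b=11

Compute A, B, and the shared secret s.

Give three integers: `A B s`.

Answer: 28 20 30

Derivation:
A = 19^2 mod 37  (bits of 2 = 10)
  bit 0 = 1: r = r^2 * 19 mod 37 = 1^2 * 19 = 1*19 = 19
  bit 1 = 0: r = r^2 mod 37 = 19^2 = 28
  -> A = 28
B = 19^11 mod 37  (bits of 11 = 1011)
  bit 0 = 1: r = r^2 * 19 mod 37 = 1^2 * 19 = 1*19 = 19
  bit 1 = 0: r = r^2 mod 37 = 19^2 = 28
  bit 2 = 1: r = r^2 * 19 mod 37 = 28^2 * 19 = 7*19 = 22
  bit 3 = 1: r = r^2 * 19 mod 37 = 22^2 * 19 = 3*19 = 20
  -> B = 20
s = B^a = 20^2 mod 37  (bits of 2 = 10)
  bit 0 = 1: r = r^2 * 20 mod 37 = 1^2 * 20 = 1*20 = 20
  bit 1 = 0: r = r^2 mod 37 = 20^2 = 30
  -> s = B^a = 30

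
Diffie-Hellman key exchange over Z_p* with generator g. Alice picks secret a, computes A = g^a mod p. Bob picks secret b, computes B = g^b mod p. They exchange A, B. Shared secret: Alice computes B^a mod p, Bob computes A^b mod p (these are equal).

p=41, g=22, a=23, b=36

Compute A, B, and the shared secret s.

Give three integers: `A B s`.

Answer: 12 25 4

Derivation:
A = 22^23 mod 41  (bits of 23 = 10111)
  bit 0 = 1: r = r^2 * 22 mod 41 = 1^2 * 22 = 1*22 = 22
  bit 1 = 0: r = r^2 mod 41 = 22^2 = 33
  bit 2 = 1: r = r^2 * 22 mod 41 = 33^2 * 22 = 23*22 = 14
  bit 3 = 1: r = r^2 * 22 mod 41 = 14^2 * 22 = 32*22 = 7
  bit 4 = 1: r = r^2 * 22 mod 41 = 7^2 * 22 = 8*22 = 12
  -> A = 12
B = 22^36 mod 41  (bits of 36 = 100100)
  bit 0 = 1: r = r^2 * 22 mod 41 = 1^2 * 22 = 1*22 = 22
  bit 1 = 0: r = r^2 mod 41 = 22^2 = 33
  bit 2 = 0: r = r^2 mod 41 = 33^2 = 23
  bit 3 = 1: r = r^2 * 22 mod 41 = 23^2 * 22 = 37*22 = 35
  bit 4 = 0: r = r^2 mod 41 = 35^2 = 36
  bit 5 = 0: r = r^2 mod 41 = 36^2 = 25
  -> B = 25
s = B^a = 25^23 mod 41  (bits of 23 = 10111)
  bit 0 = 1: r = r^2 * 25 mod 41 = 1^2 * 25 = 1*25 = 25
  bit 1 = 0: r = r^2 mod 41 = 25^2 = 10
  bit 2 = 1: r = r^2 * 25 mod 41 = 10^2 * 25 = 18*25 = 40
  bit 3 = 1: r = r^2 * 25 mod 41 = 40^2 * 25 = 1*25 = 25
  bit 4 = 1: r = r^2 * 25 mod 41 = 25^2 * 25 = 10*25 = 4
  -> s = B^a = 4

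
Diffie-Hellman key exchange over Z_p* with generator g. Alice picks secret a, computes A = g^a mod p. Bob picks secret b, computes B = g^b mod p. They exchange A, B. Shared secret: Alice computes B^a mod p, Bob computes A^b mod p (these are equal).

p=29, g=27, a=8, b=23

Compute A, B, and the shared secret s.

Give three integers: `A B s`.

A = 27^8 mod 29  (bits of 8 = 1000)
  bit 0 = 1: r = r^2 * 27 mod 29 = 1^2 * 27 = 1*27 = 27
  bit 1 = 0: r = r^2 mod 29 = 27^2 = 4
  bit 2 = 0: r = r^2 mod 29 = 4^2 = 16
  bit 3 = 0: r = r^2 mod 29 = 16^2 = 24
  -> A = 24
B = 27^23 mod 29  (bits of 23 = 10111)
  bit 0 = 1: r = r^2 * 27 mod 29 = 1^2 * 27 = 1*27 = 27
  bit 1 = 0: r = r^2 mod 29 = 27^2 = 4
  bit 2 = 1: r = r^2 * 27 mod 29 = 4^2 * 27 = 16*27 = 26
  bit 3 = 1: r = r^2 * 27 mod 29 = 26^2 * 27 = 9*27 = 11
  bit 4 = 1: r = r^2 * 27 mod 29 = 11^2 * 27 = 5*27 = 19
  -> B = 19
s = B^a = 19^8 mod 29  (bits of 8 = 1000)
  bit 0 = 1: r = r^2 * 19 mod 29 = 1^2 * 19 = 1*19 = 19
  bit 1 = 0: r = r^2 mod 29 = 19^2 = 13
  bit 2 = 0: r = r^2 mod 29 = 13^2 = 24
  bit 3 = 0: r = r^2 mod 29 = 24^2 = 25
  -> s = B^a = 25

Answer: 24 19 25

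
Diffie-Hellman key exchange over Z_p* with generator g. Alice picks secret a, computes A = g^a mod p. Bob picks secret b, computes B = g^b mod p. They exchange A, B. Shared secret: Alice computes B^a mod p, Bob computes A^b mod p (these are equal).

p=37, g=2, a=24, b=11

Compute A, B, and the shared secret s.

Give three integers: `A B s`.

Answer: 10 13 26

Derivation:
A = 2^24 mod 37  (bits of 24 = 11000)
  bit 0 = 1: r = r^2 * 2 mod 37 = 1^2 * 2 = 1*2 = 2
  bit 1 = 1: r = r^2 * 2 mod 37 = 2^2 * 2 = 4*2 = 8
  bit 2 = 0: r = r^2 mod 37 = 8^2 = 27
  bit 3 = 0: r = r^2 mod 37 = 27^2 = 26
  bit 4 = 0: r = r^2 mod 37 = 26^2 = 10
  -> A = 10
B = 2^11 mod 37  (bits of 11 = 1011)
  bit 0 = 1: r = r^2 * 2 mod 37 = 1^2 * 2 = 1*2 = 2
  bit 1 = 0: r = r^2 mod 37 = 2^2 = 4
  bit 2 = 1: r = r^2 * 2 mod 37 = 4^2 * 2 = 16*2 = 32
  bit 3 = 1: r = r^2 * 2 mod 37 = 32^2 * 2 = 25*2 = 13
  -> B = 13
s = B^a = 13^24 mod 37  (bits of 24 = 11000)
  bit 0 = 1: r = r^2 * 13 mod 37 = 1^2 * 13 = 1*13 = 13
  bit 1 = 1: r = r^2 * 13 mod 37 = 13^2 * 13 = 21*13 = 14
  bit 2 = 0: r = r^2 mod 37 = 14^2 = 11
  bit 3 = 0: r = r^2 mod 37 = 11^2 = 10
  bit 4 = 0: r = r^2 mod 37 = 10^2 = 26
  -> s = B^a = 26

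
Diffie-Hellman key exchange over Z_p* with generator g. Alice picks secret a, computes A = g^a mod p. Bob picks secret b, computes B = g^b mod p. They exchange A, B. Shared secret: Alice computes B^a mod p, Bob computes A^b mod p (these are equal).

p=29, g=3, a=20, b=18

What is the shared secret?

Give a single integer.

Answer: 24

Derivation:
A = 3^20 mod 29  (bits of 20 = 10100)
  bit 0 = 1: r = r^2 * 3 mod 29 = 1^2 * 3 = 1*3 = 3
  bit 1 = 0: r = r^2 mod 29 = 3^2 = 9
  bit 2 = 1: r = r^2 * 3 mod 29 = 9^2 * 3 = 23*3 = 11
  bit 3 = 0: r = r^2 mod 29 = 11^2 = 5
  bit 4 = 0: r = r^2 mod 29 = 5^2 = 25
  -> A = 25
B = 3^18 mod 29  (bits of 18 = 10010)
  bit 0 = 1: r = r^2 * 3 mod 29 = 1^2 * 3 = 1*3 = 3
  bit 1 = 0: r = r^2 mod 29 = 3^2 = 9
  bit 2 = 0: r = r^2 mod 29 = 9^2 = 23
  bit 3 = 1: r = r^2 * 3 mod 29 = 23^2 * 3 = 7*3 = 21
  bit 4 = 0: r = r^2 mod 29 = 21^2 = 6
  -> B = 6
s = B^a = 6^20 mod 29  (bits of 20 = 10100)
  bit 0 = 1: r = r^2 * 6 mod 29 = 1^2 * 6 = 1*6 = 6
  bit 1 = 0: r = r^2 mod 29 = 6^2 = 7
  bit 2 = 1: r = r^2 * 6 mod 29 = 7^2 * 6 = 20*6 = 4
  bit 3 = 0: r = r^2 mod 29 = 4^2 = 16
  bit 4 = 0: r = r^2 mod 29 = 16^2 = 24
  -> s = B^a = 24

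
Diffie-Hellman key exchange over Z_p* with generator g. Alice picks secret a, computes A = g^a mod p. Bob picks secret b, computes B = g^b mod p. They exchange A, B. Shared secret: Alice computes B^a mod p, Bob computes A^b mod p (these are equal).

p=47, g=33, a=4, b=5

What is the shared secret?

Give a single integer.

A = 33^4 mod 47  (bits of 4 = 100)
  bit 0 = 1: r = r^2 * 33 mod 47 = 1^2 * 33 = 1*33 = 33
  bit 1 = 0: r = r^2 mod 47 = 33^2 = 8
  bit 2 = 0: r = r^2 mod 47 = 8^2 = 17
  -> A = 17
B = 33^5 mod 47  (bits of 5 = 101)
  bit 0 = 1: r = r^2 * 33 mod 47 = 1^2 * 33 = 1*33 = 33
  bit 1 = 0: r = r^2 mod 47 = 33^2 = 8
  bit 2 = 1: r = r^2 * 33 mod 47 = 8^2 * 33 = 17*33 = 44
  -> B = 44
s = B^a = 44^4 mod 47  (bits of 4 = 100)
  bit 0 = 1: r = r^2 * 44 mod 47 = 1^2 * 44 = 1*44 = 44
  bit 1 = 0: r = r^2 mod 47 = 44^2 = 9
  bit 2 = 0: r = r^2 mod 47 = 9^2 = 34
  -> s = B^a = 34

Answer: 34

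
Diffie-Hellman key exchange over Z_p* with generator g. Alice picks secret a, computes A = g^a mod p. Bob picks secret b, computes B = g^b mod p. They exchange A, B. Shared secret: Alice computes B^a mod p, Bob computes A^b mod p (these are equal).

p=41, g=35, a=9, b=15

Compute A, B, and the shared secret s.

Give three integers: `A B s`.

A = 35^9 mod 41  (bits of 9 = 1001)
  bit 0 = 1: r = r^2 * 35 mod 41 = 1^2 * 35 = 1*35 = 35
  bit 1 = 0: r = r^2 mod 41 = 35^2 = 36
  bit 2 = 0: r = r^2 mod 41 = 36^2 = 25
  bit 3 = 1: r = r^2 * 35 mod 41 = 25^2 * 35 = 10*35 = 22
  -> A = 22
B = 35^15 mod 41  (bits of 15 = 1111)
  bit 0 = 1: r = r^2 * 35 mod 41 = 1^2 * 35 = 1*35 = 35
  bit 1 = 1: r = r^2 * 35 mod 41 = 35^2 * 35 = 36*35 = 30
  bit 2 = 1: r = r^2 * 35 mod 41 = 30^2 * 35 = 39*35 = 12
  bit 3 = 1: r = r^2 * 35 mod 41 = 12^2 * 35 = 21*35 = 38
  -> B = 38
s = B^a = 38^9 mod 41  (bits of 9 = 1001)
  bit 0 = 1: r = r^2 * 38 mod 41 = 1^2 * 38 = 1*38 = 38
  bit 1 = 0: r = r^2 mod 41 = 38^2 = 9
  bit 2 = 0: r = r^2 mod 41 = 9^2 = 40
  bit 3 = 1: r = r^2 * 38 mod 41 = 40^2 * 38 = 1*38 = 38
  -> s = B^a = 38

Answer: 22 38 38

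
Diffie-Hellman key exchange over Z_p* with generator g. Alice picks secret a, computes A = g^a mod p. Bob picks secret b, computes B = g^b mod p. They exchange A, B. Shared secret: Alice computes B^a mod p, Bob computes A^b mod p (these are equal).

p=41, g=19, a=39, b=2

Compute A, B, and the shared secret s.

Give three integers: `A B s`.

A = 19^39 mod 41  (bits of 39 = 100111)
  bit 0 = 1: r = r^2 * 19 mod 41 = 1^2 * 19 = 1*19 = 19
  bit 1 = 0: r = r^2 mod 41 = 19^2 = 33
  bit 2 = 0: r = r^2 mod 41 = 33^2 = 23
  bit 3 = 1: r = r^2 * 19 mod 41 = 23^2 * 19 = 37*19 = 6
  bit 4 = 1: r = r^2 * 19 mod 41 = 6^2 * 19 = 36*19 = 28
  bit 5 = 1: r = r^2 * 19 mod 41 = 28^2 * 19 = 5*19 = 13
  -> A = 13
B = 19^2 mod 41  (bits of 2 = 10)
  bit 0 = 1: r = r^2 * 19 mod 41 = 1^2 * 19 = 1*19 = 19
  bit 1 = 0: r = r^2 mod 41 = 19^2 = 33
  -> B = 33
s = B^a = 33^39 mod 41  (bits of 39 = 100111)
  bit 0 = 1: r = r^2 * 33 mod 41 = 1^2 * 33 = 1*33 = 33
  bit 1 = 0: r = r^2 mod 41 = 33^2 = 23
  bit 2 = 0: r = r^2 mod 41 = 23^2 = 37
  bit 3 = 1: r = r^2 * 33 mod 41 = 37^2 * 33 = 16*33 = 36
  bit 4 = 1: r = r^2 * 33 mod 41 = 36^2 * 33 = 25*33 = 5
  bit 5 = 1: r = r^2 * 33 mod 41 = 5^2 * 33 = 25*33 = 5
  -> s = B^a = 5

Answer: 13 33 5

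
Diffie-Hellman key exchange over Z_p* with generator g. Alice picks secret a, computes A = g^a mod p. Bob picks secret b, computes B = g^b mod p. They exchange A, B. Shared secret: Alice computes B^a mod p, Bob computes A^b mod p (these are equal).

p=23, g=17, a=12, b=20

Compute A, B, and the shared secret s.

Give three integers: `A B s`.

A = 17^12 mod 23  (bits of 12 = 1100)
  bit 0 = 1: r = r^2 * 17 mod 23 = 1^2 * 17 = 1*17 = 17
  bit 1 = 1: r = r^2 * 17 mod 23 = 17^2 * 17 = 13*17 = 14
  bit 2 = 0: r = r^2 mod 23 = 14^2 = 12
  bit 3 = 0: r = r^2 mod 23 = 12^2 = 6
  -> A = 6
B = 17^20 mod 23  (bits of 20 = 10100)
  bit 0 = 1: r = r^2 * 17 mod 23 = 1^2 * 17 = 1*17 = 17
  bit 1 = 0: r = r^2 mod 23 = 17^2 = 13
  bit 2 = 1: r = r^2 * 17 mod 23 = 13^2 * 17 = 8*17 = 21
  bit 3 = 0: r = r^2 mod 23 = 21^2 = 4
  bit 4 = 0: r = r^2 mod 23 = 4^2 = 16
  -> B = 16
s = B^a = 16^12 mod 23  (bits of 12 = 1100)
  bit 0 = 1: r = r^2 * 16 mod 23 = 1^2 * 16 = 1*16 = 16
  bit 1 = 1: r = r^2 * 16 mod 23 = 16^2 * 16 = 3*16 = 2
  bit 2 = 0: r = r^2 mod 23 = 2^2 = 4
  bit 3 = 0: r = r^2 mod 23 = 4^2 = 16
  -> s = B^a = 16

Answer: 6 16 16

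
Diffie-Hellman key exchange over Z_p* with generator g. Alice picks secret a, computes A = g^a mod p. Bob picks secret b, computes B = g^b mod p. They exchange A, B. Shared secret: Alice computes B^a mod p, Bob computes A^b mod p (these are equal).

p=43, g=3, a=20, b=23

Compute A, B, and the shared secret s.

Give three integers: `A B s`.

Answer: 14 34 24

Derivation:
A = 3^20 mod 43  (bits of 20 = 10100)
  bit 0 = 1: r = r^2 * 3 mod 43 = 1^2 * 3 = 1*3 = 3
  bit 1 = 0: r = r^2 mod 43 = 3^2 = 9
  bit 2 = 1: r = r^2 * 3 mod 43 = 9^2 * 3 = 38*3 = 28
  bit 3 = 0: r = r^2 mod 43 = 28^2 = 10
  bit 4 = 0: r = r^2 mod 43 = 10^2 = 14
  -> A = 14
B = 3^23 mod 43  (bits of 23 = 10111)
  bit 0 = 1: r = r^2 * 3 mod 43 = 1^2 * 3 = 1*3 = 3
  bit 1 = 0: r = r^2 mod 43 = 3^2 = 9
  bit 2 = 1: r = r^2 * 3 mod 43 = 9^2 * 3 = 38*3 = 28
  bit 3 = 1: r = r^2 * 3 mod 43 = 28^2 * 3 = 10*3 = 30
  bit 4 = 1: r = r^2 * 3 mod 43 = 30^2 * 3 = 40*3 = 34
  -> B = 34
s = B^a = 34^20 mod 43  (bits of 20 = 10100)
  bit 0 = 1: r = r^2 * 34 mod 43 = 1^2 * 34 = 1*34 = 34
  bit 1 = 0: r = r^2 mod 43 = 34^2 = 38
  bit 2 = 1: r = r^2 * 34 mod 43 = 38^2 * 34 = 25*34 = 33
  bit 3 = 0: r = r^2 mod 43 = 33^2 = 14
  bit 4 = 0: r = r^2 mod 43 = 14^2 = 24
  -> s = B^a = 24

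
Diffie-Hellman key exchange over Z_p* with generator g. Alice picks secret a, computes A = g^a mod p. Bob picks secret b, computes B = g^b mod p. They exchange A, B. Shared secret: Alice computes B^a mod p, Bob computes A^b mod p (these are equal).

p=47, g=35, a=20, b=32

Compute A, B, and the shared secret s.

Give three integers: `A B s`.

A = 35^20 mod 47  (bits of 20 = 10100)
  bit 0 = 1: r = r^2 * 35 mod 47 = 1^2 * 35 = 1*35 = 35
  bit 1 = 0: r = r^2 mod 47 = 35^2 = 3
  bit 2 = 1: r = r^2 * 35 mod 47 = 3^2 * 35 = 9*35 = 33
  bit 3 = 0: r = r^2 mod 47 = 33^2 = 8
  bit 4 = 0: r = r^2 mod 47 = 8^2 = 17
  -> A = 17
B = 35^32 mod 47  (bits of 32 = 100000)
  bit 0 = 1: r = r^2 * 35 mod 47 = 1^2 * 35 = 1*35 = 35
  bit 1 = 0: r = r^2 mod 47 = 35^2 = 3
  bit 2 = 0: r = r^2 mod 47 = 3^2 = 9
  bit 3 = 0: r = r^2 mod 47 = 9^2 = 34
  bit 4 = 0: r = r^2 mod 47 = 34^2 = 28
  bit 5 = 0: r = r^2 mod 47 = 28^2 = 32
  -> B = 32
s = B^a = 32^20 mod 47  (bits of 20 = 10100)
  bit 0 = 1: r = r^2 * 32 mod 47 = 1^2 * 32 = 1*32 = 32
  bit 1 = 0: r = r^2 mod 47 = 32^2 = 37
  bit 2 = 1: r = r^2 * 32 mod 47 = 37^2 * 32 = 6*32 = 4
  bit 3 = 0: r = r^2 mod 47 = 4^2 = 16
  bit 4 = 0: r = r^2 mod 47 = 16^2 = 21
  -> s = B^a = 21

Answer: 17 32 21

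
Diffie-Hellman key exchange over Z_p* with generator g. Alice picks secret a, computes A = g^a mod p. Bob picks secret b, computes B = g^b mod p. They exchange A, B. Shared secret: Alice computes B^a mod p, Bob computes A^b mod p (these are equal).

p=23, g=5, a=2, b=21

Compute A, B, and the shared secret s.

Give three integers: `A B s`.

Answer: 2 14 12

Derivation:
A = 5^2 mod 23  (bits of 2 = 10)
  bit 0 = 1: r = r^2 * 5 mod 23 = 1^2 * 5 = 1*5 = 5
  bit 1 = 0: r = r^2 mod 23 = 5^2 = 2
  -> A = 2
B = 5^21 mod 23  (bits of 21 = 10101)
  bit 0 = 1: r = r^2 * 5 mod 23 = 1^2 * 5 = 1*5 = 5
  bit 1 = 0: r = r^2 mod 23 = 5^2 = 2
  bit 2 = 1: r = r^2 * 5 mod 23 = 2^2 * 5 = 4*5 = 20
  bit 3 = 0: r = r^2 mod 23 = 20^2 = 9
  bit 4 = 1: r = r^2 * 5 mod 23 = 9^2 * 5 = 12*5 = 14
  -> B = 14
s = B^a = 14^2 mod 23  (bits of 2 = 10)
  bit 0 = 1: r = r^2 * 14 mod 23 = 1^2 * 14 = 1*14 = 14
  bit 1 = 0: r = r^2 mod 23 = 14^2 = 12
  -> s = B^a = 12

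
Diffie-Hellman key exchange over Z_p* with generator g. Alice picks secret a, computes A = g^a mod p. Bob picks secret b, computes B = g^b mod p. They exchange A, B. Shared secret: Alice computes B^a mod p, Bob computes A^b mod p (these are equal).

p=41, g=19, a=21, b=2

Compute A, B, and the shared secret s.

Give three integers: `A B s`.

Answer: 22 33 33

Derivation:
A = 19^21 mod 41  (bits of 21 = 10101)
  bit 0 = 1: r = r^2 * 19 mod 41 = 1^2 * 19 = 1*19 = 19
  bit 1 = 0: r = r^2 mod 41 = 19^2 = 33
  bit 2 = 1: r = r^2 * 19 mod 41 = 33^2 * 19 = 23*19 = 27
  bit 3 = 0: r = r^2 mod 41 = 27^2 = 32
  bit 4 = 1: r = r^2 * 19 mod 41 = 32^2 * 19 = 40*19 = 22
  -> A = 22
B = 19^2 mod 41  (bits of 2 = 10)
  bit 0 = 1: r = r^2 * 19 mod 41 = 1^2 * 19 = 1*19 = 19
  bit 1 = 0: r = r^2 mod 41 = 19^2 = 33
  -> B = 33
s = B^a = 33^21 mod 41  (bits of 21 = 10101)
  bit 0 = 1: r = r^2 * 33 mod 41 = 1^2 * 33 = 1*33 = 33
  bit 1 = 0: r = r^2 mod 41 = 33^2 = 23
  bit 2 = 1: r = r^2 * 33 mod 41 = 23^2 * 33 = 37*33 = 32
  bit 3 = 0: r = r^2 mod 41 = 32^2 = 40
  bit 4 = 1: r = r^2 * 33 mod 41 = 40^2 * 33 = 1*33 = 33
  -> s = B^a = 33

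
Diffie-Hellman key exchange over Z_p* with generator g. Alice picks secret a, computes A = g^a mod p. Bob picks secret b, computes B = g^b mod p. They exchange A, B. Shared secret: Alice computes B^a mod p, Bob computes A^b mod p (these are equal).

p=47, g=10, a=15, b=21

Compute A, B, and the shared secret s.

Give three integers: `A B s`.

A = 10^15 mod 47  (bits of 15 = 1111)
  bit 0 = 1: r = r^2 * 10 mod 47 = 1^2 * 10 = 1*10 = 10
  bit 1 = 1: r = r^2 * 10 mod 47 = 10^2 * 10 = 6*10 = 13
  bit 2 = 1: r = r^2 * 10 mod 47 = 13^2 * 10 = 28*10 = 45
  bit 3 = 1: r = r^2 * 10 mod 47 = 45^2 * 10 = 4*10 = 40
  -> A = 40
B = 10^21 mod 47  (bits of 21 = 10101)
  bit 0 = 1: r = r^2 * 10 mod 47 = 1^2 * 10 = 1*10 = 10
  bit 1 = 0: r = r^2 mod 47 = 10^2 = 6
  bit 2 = 1: r = r^2 * 10 mod 47 = 6^2 * 10 = 36*10 = 31
  bit 3 = 0: r = r^2 mod 47 = 31^2 = 21
  bit 4 = 1: r = r^2 * 10 mod 47 = 21^2 * 10 = 18*10 = 39
  -> B = 39
s = B^a = 39^15 mod 47  (bits of 15 = 1111)
  bit 0 = 1: r = r^2 * 39 mod 47 = 1^2 * 39 = 1*39 = 39
  bit 1 = 1: r = r^2 * 39 mod 47 = 39^2 * 39 = 17*39 = 5
  bit 2 = 1: r = r^2 * 39 mod 47 = 5^2 * 39 = 25*39 = 35
  bit 3 = 1: r = r^2 * 39 mod 47 = 35^2 * 39 = 3*39 = 23
  -> s = B^a = 23

Answer: 40 39 23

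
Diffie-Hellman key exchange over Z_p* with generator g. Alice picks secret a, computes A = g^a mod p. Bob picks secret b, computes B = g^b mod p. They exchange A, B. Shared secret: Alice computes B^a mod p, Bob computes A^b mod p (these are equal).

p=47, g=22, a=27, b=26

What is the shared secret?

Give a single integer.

A = 22^27 mod 47  (bits of 27 = 11011)
  bit 0 = 1: r = r^2 * 22 mod 47 = 1^2 * 22 = 1*22 = 22
  bit 1 = 1: r = r^2 * 22 mod 47 = 22^2 * 22 = 14*22 = 26
  bit 2 = 0: r = r^2 mod 47 = 26^2 = 18
  bit 3 = 1: r = r^2 * 22 mod 47 = 18^2 * 22 = 42*22 = 31
  bit 4 = 1: r = r^2 * 22 mod 47 = 31^2 * 22 = 21*22 = 39
  -> A = 39
B = 22^26 mod 47  (bits of 26 = 11010)
  bit 0 = 1: r = r^2 * 22 mod 47 = 1^2 * 22 = 1*22 = 22
  bit 1 = 1: r = r^2 * 22 mod 47 = 22^2 * 22 = 14*22 = 26
  bit 2 = 0: r = r^2 mod 47 = 26^2 = 18
  bit 3 = 1: r = r^2 * 22 mod 47 = 18^2 * 22 = 42*22 = 31
  bit 4 = 0: r = r^2 mod 47 = 31^2 = 21
  -> B = 21
s = B^a = 21^27 mod 47  (bits of 27 = 11011)
  bit 0 = 1: r = r^2 * 21 mod 47 = 1^2 * 21 = 1*21 = 21
  bit 1 = 1: r = r^2 * 21 mod 47 = 21^2 * 21 = 18*21 = 2
  bit 2 = 0: r = r^2 mod 47 = 2^2 = 4
  bit 3 = 1: r = r^2 * 21 mod 47 = 4^2 * 21 = 16*21 = 7
  bit 4 = 1: r = r^2 * 21 mod 47 = 7^2 * 21 = 2*21 = 42
  -> s = B^a = 42

Answer: 42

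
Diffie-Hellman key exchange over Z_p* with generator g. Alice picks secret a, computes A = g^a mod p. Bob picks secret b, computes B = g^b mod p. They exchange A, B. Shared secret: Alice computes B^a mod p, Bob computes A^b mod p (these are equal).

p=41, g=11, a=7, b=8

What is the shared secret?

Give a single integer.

Answer: 10

Derivation:
A = 11^7 mod 41  (bits of 7 = 111)
  bit 0 = 1: r = r^2 * 11 mod 41 = 1^2 * 11 = 1*11 = 11
  bit 1 = 1: r = r^2 * 11 mod 41 = 11^2 * 11 = 39*11 = 19
  bit 2 = 1: r = r^2 * 11 mod 41 = 19^2 * 11 = 33*11 = 35
  -> A = 35
B = 11^8 mod 41  (bits of 8 = 1000)
  bit 0 = 1: r = r^2 * 11 mod 41 = 1^2 * 11 = 1*11 = 11
  bit 1 = 0: r = r^2 mod 41 = 11^2 = 39
  bit 2 = 0: r = r^2 mod 41 = 39^2 = 4
  bit 3 = 0: r = r^2 mod 41 = 4^2 = 16
  -> B = 16
s = B^a = 16^7 mod 41  (bits of 7 = 111)
  bit 0 = 1: r = r^2 * 16 mod 41 = 1^2 * 16 = 1*16 = 16
  bit 1 = 1: r = r^2 * 16 mod 41 = 16^2 * 16 = 10*16 = 37
  bit 2 = 1: r = r^2 * 16 mod 41 = 37^2 * 16 = 16*16 = 10
  -> s = B^a = 10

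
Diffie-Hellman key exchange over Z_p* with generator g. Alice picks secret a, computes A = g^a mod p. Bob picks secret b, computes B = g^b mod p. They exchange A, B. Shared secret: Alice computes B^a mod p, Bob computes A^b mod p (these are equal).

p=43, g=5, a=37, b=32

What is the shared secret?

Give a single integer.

A = 5^37 mod 43  (bits of 37 = 100101)
  bit 0 = 1: r = r^2 * 5 mod 43 = 1^2 * 5 = 1*5 = 5
  bit 1 = 0: r = r^2 mod 43 = 5^2 = 25
  bit 2 = 0: r = r^2 mod 43 = 25^2 = 23
  bit 3 = 1: r = r^2 * 5 mod 43 = 23^2 * 5 = 13*5 = 22
  bit 4 = 0: r = r^2 mod 43 = 22^2 = 11
  bit 5 = 1: r = r^2 * 5 mod 43 = 11^2 * 5 = 35*5 = 3
  -> A = 3
B = 5^32 mod 43  (bits of 32 = 100000)
  bit 0 = 1: r = r^2 * 5 mod 43 = 1^2 * 5 = 1*5 = 5
  bit 1 = 0: r = r^2 mod 43 = 5^2 = 25
  bit 2 = 0: r = r^2 mod 43 = 25^2 = 23
  bit 3 = 0: r = r^2 mod 43 = 23^2 = 13
  bit 4 = 0: r = r^2 mod 43 = 13^2 = 40
  bit 5 = 0: r = r^2 mod 43 = 40^2 = 9
  -> B = 9
s = B^a = 9^37 mod 43  (bits of 37 = 100101)
  bit 0 = 1: r = r^2 * 9 mod 43 = 1^2 * 9 = 1*9 = 9
  bit 1 = 0: r = r^2 mod 43 = 9^2 = 38
  bit 2 = 0: r = r^2 mod 43 = 38^2 = 25
  bit 3 = 1: r = r^2 * 9 mod 43 = 25^2 * 9 = 23*9 = 35
  bit 4 = 0: r = r^2 mod 43 = 35^2 = 21
  bit 5 = 1: r = r^2 * 9 mod 43 = 21^2 * 9 = 11*9 = 13
  -> s = B^a = 13

Answer: 13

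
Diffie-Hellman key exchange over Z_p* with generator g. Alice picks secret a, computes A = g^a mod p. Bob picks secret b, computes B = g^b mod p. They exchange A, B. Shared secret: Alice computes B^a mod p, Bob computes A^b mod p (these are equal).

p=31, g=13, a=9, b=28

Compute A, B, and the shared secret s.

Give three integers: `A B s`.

A = 13^9 mod 31  (bits of 9 = 1001)
  bit 0 = 1: r = r^2 * 13 mod 31 = 1^2 * 13 = 1*13 = 13
  bit 1 = 0: r = r^2 mod 31 = 13^2 = 14
  bit 2 = 0: r = r^2 mod 31 = 14^2 = 10
  bit 3 = 1: r = r^2 * 13 mod 31 = 10^2 * 13 = 7*13 = 29
  -> A = 29
B = 13^28 mod 31  (bits of 28 = 11100)
  bit 0 = 1: r = r^2 * 13 mod 31 = 1^2 * 13 = 1*13 = 13
  bit 1 = 1: r = r^2 * 13 mod 31 = 13^2 * 13 = 14*13 = 27
  bit 2 = 1: r = r^2 * 13 mod 31 = 27^2 * 13 = 16*13 = 22
  bit 3 = 0: r = r^2 mod 31 = 22^2 = 19
  bit 4 = 0: r = r^2 mod 31 = 19^2 = 20
  -> B = 20
s = B^a = 20^9 mod 31  (bits of 9 = 1001)
  bit 0 = 1: r = r^2 * 20 mod 31 = 1^2 * 20 = 1*20 = 20
  bit 1 = 0: r = r^2 mod 31 = 20^2 = 28
  bit 2 = 0: r = r^2 mod 31 = 28^2 = 9
  bit 3 = 1: r = r^2 * 20 mod 31 = 9^2 * 20 = 19*20 = 8
  -> s = B^a = 8

Answer: 29 20 8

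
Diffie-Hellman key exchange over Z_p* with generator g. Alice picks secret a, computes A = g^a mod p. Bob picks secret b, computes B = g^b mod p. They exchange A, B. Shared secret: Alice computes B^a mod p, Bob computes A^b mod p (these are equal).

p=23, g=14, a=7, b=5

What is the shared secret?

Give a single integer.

Answer: 11

Derivation:
A = 14^7 mod 23  (bits of 7 = 111)
  bit 0 = 1: r = r^2 * 14 mod 23 = 1^2 * 14 = 1*14 = 14
  bit 1 = 1: r = r^2 * 14 mod 23 = 14^2 * 14 = 12*14 = 7
  bit 2 = 1: r = r^2 * 14 mod 23 = 7^2 * 14 = 3*14 = 19
  -> A = 19
B = 14^5 mod 23  (bits of 5 = 101)
  bit 0 = 1: r = r^2 * 14 mod 23 = 1^2 * 14 = 1*14 = 14
  bit 1 = 0: r = r^2 mod 23 = 14^2 = 12
  bit 2 = 1: r = r^2 * 14 mod 23 = 12^2 * 14 = 6*14 = 15
  -> B = 15
s = B^a = 15^7 mod 23  (bits of 7 = 111)
  bit 0 = 1: r = r^2 * 15 mod 23 = 1^2 * 15 = 1*15 = 15
  bit 1 = 1: r = r^2 * 15 mod 23 = 15^2 * 15 = 18*15 = 17
  bit 2 = 1: r = r^2 * 15 mod 23 = 17^2 * 15 = 13*15 = 11
  -> s = B^a = 11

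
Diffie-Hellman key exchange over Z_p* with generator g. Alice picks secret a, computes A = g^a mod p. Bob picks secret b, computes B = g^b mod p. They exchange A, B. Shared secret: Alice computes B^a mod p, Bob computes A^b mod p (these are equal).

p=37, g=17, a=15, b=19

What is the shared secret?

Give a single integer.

A = 17^15 mod 37  (bits of 15 = 1111)
  bit 0 = 1: r = r^2 * 17 mod 37 = 1^2 * 17 = 1*17 = 17
  bit 1 = 1: r = r^2 * 17 mod 37 = 17^2 * 17 = 30*17 = 29
  bit 2 = 1: r = r^2 * 17 mod 37 = 29^2 * 17 = 27*17 = 15
  bit 3 = 1: r = r^2 * 17 mod 37 = 15^2 * 17 = 3*17 = 14
  -> A = 14
B = 17^19 mod 37  (bits of 19 = 10011)
  bit 0 = 1: r = r^2 * 17 mod 37 = 1^2 * 17 = 1*17 = 17
  bit 1 = 0: r = r^2 mod 37 = 17^2 = 30
  bit 2 = 0: r = r^2 mod 37 = 30^2 = 12
  bit 3 = 1: r = r^2 * 17 mod 37 = 12^2 * 17 = 33*17 = 6
  bit 4 = 1: r = r^2 * 17 mod 37 = 6^2 * 17 = 36*17 = 20
  -> B = 20
s = B^a = 20^15 mod 37  (bits of 15 = 1111)
  bit 0 = 1: r = r^2 * 20 mod 37 = 1^2 * 20 = 1*20 = 20
  bit 1 = 1: r = r^2 * 20 mod 37 = 20^2 * 20 = 30*20 = 8
  bit 2 = 1: r = r^2 * 20 mod 37 = 8^2 * 20 = 27*20 = 22
  bit 3 = 1: r = r^2 * 20 mod 37 = 22^2 * 20 = 3*20 = 23
  -> s = B^a = 23

Answer: 23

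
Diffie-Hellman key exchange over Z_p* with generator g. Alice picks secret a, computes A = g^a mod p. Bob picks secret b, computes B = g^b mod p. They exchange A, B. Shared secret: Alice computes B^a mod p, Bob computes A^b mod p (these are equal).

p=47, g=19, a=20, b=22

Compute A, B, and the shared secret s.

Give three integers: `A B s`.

Answer: 16 42 3

Derivation:
A = 19^20 mod 47  (bits of 20 = 10100)
  bit 0 = 1: r = r^2 * 19 mod 47 = 1^2 * 19 = 1*19 = 19
  bit 1 = 0: r = r^2 mod 47 = 19^2 = 32
  bit 2 = 1: r = r^2 * 19 mod 47 = 32^2 * 19 = 37*19 = 45
  bit 3 = 0: r = r^2 mod 47 = 45^2 = 4
  bit 4 = 0: r = r^2 mod 47 = 4^2 = 16
  -> A = 16
B = 19^22 mod 47  (bits of 22 = 10110)
  bit 0 = 1: r = r^2 * 19 mod 47 = 1^2 * 19 = 1*19 = 19
  bit 1 = 0: r = r^2 mod 47 = 19^2 = 32
  bit 2 = 1: r = r^2 * 19 mod 47 = 32^2 * 19 = 37*19 = 45
  bit 3 = 1: r = r^2 * 19 mod 47 = 45^2 * 19 = 4*19 = 29
  bit 4 = 0: r = r^2 mod 47 = 29^2 = 42
  -> B = 42
s = B^a = 42^20 mod 47  (bits of 20 = 10100)
  bit 0 = 1: r = r^2 * 42 mod 47 = 1^2 * 42 = 1*42 = 42
  bit 1 = 0: r = r^2 mod 47 = 42^2 = 25
  bit 2 = 1: r = r^2 * 42 mod 47 = 25^2 * 42 = 14*42 = 24
  bit 3 = 0: r = r^2 mod 47 = 24^2 = 12
  bit 4 = 0: r = r^2 mod 47 = 12^2 = 3
  -> s = B^a = 3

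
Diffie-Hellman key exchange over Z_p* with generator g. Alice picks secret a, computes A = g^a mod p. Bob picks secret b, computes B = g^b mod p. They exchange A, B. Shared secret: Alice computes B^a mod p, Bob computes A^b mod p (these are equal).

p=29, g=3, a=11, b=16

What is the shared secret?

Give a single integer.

A = 3^11 mod 29  (bits of 11 = 1011)
  bit 0 = 1: r = r^2 * 3 mod 29 = 1^2 * 3 = 1*3 = 3
  bit 1 = 0: r = r^2 mod 29 = 3^2 = 9
  bit 2 = 1: r = r^2 * 3 mod 29 = 9^2 * 3 = 23*3 = 11
  bit 3 = 1: r = r^2 * 3 mod 29 = 11^2 * 3 = 5*3 = 15
  -> A = 15
B = 3^16 mod 29  (bits of 16 = 10000)
  bit 0 = 1: r = r^2 * 3 mod 29 = 1^2 * 3 = 1*3 = 3
  bit 1 = 0: r = r^2 mod 29 = 3^2 = 9
  bit 2 = 0: r = r^2 mod 29 = 9^2 = 23
  bit 3 = 0: r = r^2 mod 29 = 23^2 = 7
  bit 4 = 0: r = r^2 mod 29 = 7^2 = 20
  -> B = 20
s = B^a = 20^11 mod 29  (bits of 11 = 1011)
  bit 0 = 1: r = r^2 * 20 mod 29 = 1^2 * 20 = 1*20 = 20
  bit 1 = 0: r = r^2 mod 29 = 20^2 = 23
  bit 2 = 1: r = r^2 * 20 mod 29 = 23^2 * 20 = 7*20 = 24
  bit 3 = 1: r = r^2 * 20 mod 29 = 24^2 * 20 = 25*20 = 7
  -> s = B^a = 7

Answer: 7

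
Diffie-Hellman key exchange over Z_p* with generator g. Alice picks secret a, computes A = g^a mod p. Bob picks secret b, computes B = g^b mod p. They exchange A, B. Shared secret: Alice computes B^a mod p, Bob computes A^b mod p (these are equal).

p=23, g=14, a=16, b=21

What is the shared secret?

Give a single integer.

Answer: 3

Derivation:
A = 14^16 mod 23  (bits of 16 = 10000)
  bit 0 = 1: r = r^2 * 14 mod 23 = 1^2 * 14 = 1*14 = 14
  bit 1 = 0: r = r^2 mod 23 = 14^2 = 12
  bit 2 = 0: r = r^2 mod 23 = 12^2 = 6
  bit 3 = 0: r = r^2 mod 23 = 6^2 = 13
  bit 4 = 0: r = r^2 mod 23 = 13^2 = 8
  -> A = 8
B = 14^21 mod 23  (bits of 21 = 10101)
  bit 0 = 1: r = r^2 * 14 mod 23 = 1^2 * 14 = 1*14 = 14
  bit 1 = 0: r = r^2 mod 23 = 14^2 = 12
  bit 2 = 1: r = r^2 * 14 mod 23 = 12^2 * 14 = 6*14 = 15
  bit 3 = 0: r = r^2 mod 23 = 15^2 = 18
  bit 4 = 1: r = r^2 * 14 mod 23 = 18^2 * 14 = 2*14 = 5
  -> B = 5
s = B^a = 5^16 mod 23  (bits of 16 = 10000)
  bit 0 = 1: r = r^2 * 5 mod 23 = 1^2 * 5 = 1*5 = 5
  bit 1 = 0: r = r^2 mod 23 = 5^2 = 2
  bit 2 = 0: r = r^2 mod 23 = 2^2 = 4
  bit 3 = 0: r = r^2 mod 23 = 4^2 = 16
  bit 4 = 0: r = r^2 mod 23 = 16^2 = 3
  -> s = B^a = 3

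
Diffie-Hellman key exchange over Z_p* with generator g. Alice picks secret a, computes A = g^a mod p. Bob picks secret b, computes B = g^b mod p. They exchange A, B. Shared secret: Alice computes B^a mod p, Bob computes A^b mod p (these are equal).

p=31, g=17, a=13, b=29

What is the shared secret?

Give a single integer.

Answer: 21

Derivation:
A = 17^13 mod 31  (bits of 13 = 1101)
  bit 0 = 1: r = r^2 * 17 mod 31 = 1^2 * 17 = 1*17 = 17
  bit 1 = 1: r = r^2 * 17 mod 31 = 17^2 * 17 = 10*17 = 15
  bit 2 = 0: r = r^2 mod 31 = 15^2 = 8
  bit 3 = 1: r = r^2 * 17 mod 31 = 8^2 * 17 = 2*17 = 3
  -> A = 3
B = 17^29 mod 31  (bits of 29 = 11101)
  bit 0 = 1: r = r^2 * 17 mod 31 = 1^2 * 17 = 1*17 = 17
  bit 1 = 1: r = r^2 * 17 mod 31 = 17^2 * 17 = 10*17 = 15
  bit 2 = 1: r = r^2 * 17 mod 31 = 15^2 * 17 = 8*17 = 12
  bit 3 = 0: r = r^2 mod 31 = 12^2 = 20
  bit 4 = 1: r = r^2 * 17 mod 31 = 20^2 * 17 = 28*17 = 11
  -> B = 11
s = B^a = 11^13 mod 31  (bits of 13 = 1101)
  bit 0 = 1: r = r^2 * 11 mod 31 = 1^2 * 11 = 1*11 = 11
  bit 1 = 1: r = r^2 * 11 mod 31 = 11^2 * 11 = 28*11 = 29
  bit 2 = 0: r = r^2 mod 31 = 29^2 = 4
  bit 3 = 1: r = r^2 * 11 mod 31 = 4^2 * 11 = 16*11 = 21
  -> s = B^a = 21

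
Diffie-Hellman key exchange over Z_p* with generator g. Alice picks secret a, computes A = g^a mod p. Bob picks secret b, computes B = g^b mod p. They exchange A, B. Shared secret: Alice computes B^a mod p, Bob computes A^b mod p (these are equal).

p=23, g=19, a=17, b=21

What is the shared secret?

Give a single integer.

A = 19^17 mod 23  (bits of 17 = 10001)
  bit 0 = 1: r = r^2 * 19 mod 23 = 1^2 * 19 = 1*19 = 19
  bit 1 = 0: r = r^2 mod 23 = 19^2 = 16
  bit 2 = 0: r = r^2 mod 23 = 16^2 = 3
  bit 3 = 0: r = r^2 mod 23 = 3^2 = 9
  bit 4 = 1: r = r^2 * 19 mod 23 = 9^2 * 19 = 12*19 = 21
  -> A = 21
B = 19^21 mod 23  (bits of 21 = 10101)
  bit 0 = 1: r = r^2 * 19 mod 23 = 1^2 * 19 = 1*19 = 19
  bit 1 = 0: r = r^2 mod 23 = 19^2 = 16
  bit 2 = 1: r = r^2 * 19 mod 23 = 16^2 * 19 = 3*19 = 11
  bit 3 = 0: r = r^2 mod 23 = 11^2 = 6
  bit 4 = 1: r = r^2 * 19 mod 23 = 6^2 * 19 = 13*19 = 17
  -> B = 17
s = B^a = 17^17 mod 23  (bits of 17 = 10001)
  bit 0 = 1: r = r^2 * 17 mod 23 = 1^2 * 17 = 1*17 = 17
  bit 1 = 0: r = r^2 mod 23 = 17^2 = 13
  bit 2 = 0: r = r^2 mod 23 = 13^2 = 8
  bit 3 = 0: r = r^2 mod 23 = 8^2 = 18
  bit 4 = 1: r = r^2 * 17 mod 23 = 18^2 * 17 = 2*17 = 11
  -> s = B^a = 11

Answer: 11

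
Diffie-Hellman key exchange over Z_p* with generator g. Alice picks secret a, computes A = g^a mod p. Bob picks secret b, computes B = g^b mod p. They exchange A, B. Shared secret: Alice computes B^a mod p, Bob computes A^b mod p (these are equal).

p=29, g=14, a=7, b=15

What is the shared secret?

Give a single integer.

Answer: 17

Derivation:
A = 14^7 mod 29  (bits of 7 = 111)
  bit 0 = 1: r = r^2 * 14 mod 29 = 1^2 * 14 = 1*14 = 14
  bit 1 = 1: r = r^2 * 14 mod 29 = 14^2 * 14 = 22*14 = 18
  bit 2 = 1: r = r^2 * 14 mod 29 = 18^2 * 14 = 5*14 = 12
  -> A = 12
B = 14^15 mod 29  (bits of 15 = 1111)
  bit 0 = 1: r = r^2 * 14 mod 29 = 1^2 * 14 = 1*14 = 14
  bit 1 = 1: r = r^2 * 14 mod 29 = 14^2 * 14 = 22*14 = 18
  bit 2 = 1: r = r^2 * 14 mod 29 = 18^2 * 14 = 5*14 = 12
  bit 3 = 1: r = r^2 * 14 mod 29 = 12^2 * 14 = 28*14 = 15
  -> B = 15
s = B^a = 15^7 mod 29  (bits of 7 = 111)
  bit 0 = 1: r = r^2 * 15 mod 29 = 1^2 * 15 = 1*15 = 15
  bit 1 = 1: r = r^2 * 15 mod 29 = 15^2 * 15 = 22*15 = 11
  bit 2 = 1: r = r^2 * 15 mod 29 = 11^2 * 15 = 5*15 = 17
  -> s = B^a = 17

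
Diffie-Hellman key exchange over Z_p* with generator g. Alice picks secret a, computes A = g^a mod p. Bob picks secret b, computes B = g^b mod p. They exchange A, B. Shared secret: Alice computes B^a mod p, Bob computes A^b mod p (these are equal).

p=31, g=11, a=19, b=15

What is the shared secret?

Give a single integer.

A = 11^19 mod 31  (bits of 19 = 10011)
  bit 0 = 1: r = r^2 * 11 mod 31 = 1^2 * 11 = 1*11 = 11
  bit 1 = 0: r = r^2 mod 31 = 11^2 = 28
  bit 2 = 0: r = r^2 mod 31 = 28^2 = 9
  bit 3 = 1: r = r^2 * 11 mod 31 = 9^2 * 11 = 19*11 = 23
  bit 4 = 1: r = r^2 * 11 mod 31 = 23^2 * 11 = 2*11 = 22
  -> A = 22
B = 11^15 mod 31  (bits of 15 = 1111)
  bit 0 = 1: r = r^2 * 11 mod 31 = 1^2 * 11 = 1*11 = 11
  bit 1 = 1: r = r^2 * 11 mod 31 = 11^2 * 11 = 28*11 = 29
  bit 2 = 1: r = r^2 * 11 mod 31 = 29^2 * 11 = 4*11 = 13
  bit 3 = 1: r = r^2 * 11 mod 31 = 13^2 * 11 = 14*11 = 30
  -> B = 30
s = B^a = 30^19 mod 31  (bits of 19 = 10011)
  bit 0 = 1: r = r^2 * 30 mod 31 = 1^2 * 30 = 1*30 = 30
  bit 1 = 0: r = r^2 mod 31 = 30^2 = 1
  bit 2 = 0: r = r^2 mod 31 = 1^2 = 1
  bit 3 = 1: r = r^2 * 30 mod 31 = 1^2 * 30 = 1*30 = 30
  bit 4 = 1: r = r^2 * 30 mod 31 = 30^2 * 30 = 1*30 = 30
  -> s = B^a = 30

Answer: 30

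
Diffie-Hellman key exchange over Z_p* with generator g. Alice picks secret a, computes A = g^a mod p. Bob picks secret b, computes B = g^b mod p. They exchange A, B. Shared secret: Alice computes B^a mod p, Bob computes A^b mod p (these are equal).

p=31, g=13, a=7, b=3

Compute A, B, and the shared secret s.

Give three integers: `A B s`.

Answer: 22 27 15

Derivation:
A = 13^7 mod 31  (bits of 7 = 111)
  bit 0 = 1: r = r^2 * 13 mod 31 = 1^2 * 13 = 1*13 = 13
  bit 1 = 1: r = r^2 * 13 mod 31 = 13^2 * 13 = 14*13 = 27
  bit 2 = 1: r = r^2 * 13 mod 31 = 27^2 * 13 = 16*13 = 22
  -> A = 22
B = 13^3 mod 31  (bits of 3 = 11)
  bit 0 = 1: r = r^2 * 13 mod 31 = 1^2 * 13 = 1*13 = 13
  bit 1 = 1: r = r^2 * 13 mod 31 = 13^2 * 13 = 14*13 = 27
  -> B = 27
s = B^a = 27^7 mod 31  (bits of 7 = 111)
  bit 0 = 1: r = r^2 * 27 mod 31 = 1^2 * 27 = 1*27 = 27
  bit 1 = 1: r = r^2 * 27 mod 31 = 27^2 * 27 = 16*27 = 29
  bit 2 = 1: r = r^2 * 27 mod 31 = 29^2 * 27 = 4*27 = 15
  -> s = B^a = 15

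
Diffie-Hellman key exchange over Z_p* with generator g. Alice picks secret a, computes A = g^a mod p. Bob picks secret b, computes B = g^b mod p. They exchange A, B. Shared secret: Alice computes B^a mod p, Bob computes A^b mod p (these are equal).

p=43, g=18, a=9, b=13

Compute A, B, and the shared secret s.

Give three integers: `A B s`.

A = 18^9 mod 43  (bits of 9 = 1001)
  bit 0 = 1: r = r^2 * 18 mod 43 = 1^2 * 18 = 1*18 = 18
  bit 1 = 0: r = r^2 mod 43 = 18^2 = 23
  bit 2 = 0: r = r^2 mod 43 = 23^2 = 13
  bit 3 = 1: r = r^2 * 18 mod 43 = 13^2 * 18 = 40*18 = 32
  -> A = 32
B = 18^13 mod 43  (bits of 13 = 1101)
  bit 0 = 1: r = r^2 * 18 mod 43 = 1^2 * 18 = 1*18 = 18
  bit 1 = 1: r = r^2 * 18 mod 43 = 18^2 * 18 = 23*18 = 27
  bit 2 = 0: r = r^2 mod 43 = 27^2 = 41
  bit 3 = 1: r = r^2 * 18 mod 43 = 41^2 * 18 = 4*18 = 29
  -> B = 29
s = B^a = 29^9 mod 43  (bits of 9 = 1001)
  bit 0 = 1: r = r^2 * 29 mod 43 = 1^2 * 29 = 1*29 = 29
  bit 1 = 0: r = r^2 mod 43 = 29^2 = 24
  bit 2 = 0: r = r^2 mod 43 = 24^2 = 17
  bit 3 = 1: r = r^2 * 29 mod 43 = 17^2 * 29 = 31*29 = 39
  -> s = B^a = 39

Answer: 32 29 39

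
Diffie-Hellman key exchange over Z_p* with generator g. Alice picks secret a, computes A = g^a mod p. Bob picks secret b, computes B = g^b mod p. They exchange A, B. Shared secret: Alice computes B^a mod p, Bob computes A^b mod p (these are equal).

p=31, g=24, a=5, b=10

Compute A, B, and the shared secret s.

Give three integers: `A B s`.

Answer: 26 25 5

Derivation:
A = 24^5 mod 31  (bits of 5 = 101)
  bit 0 = 1: r = r^2 * 24 mod 31 = 1^2 * 24 = 1*24 = 24
  bit 1 = 0: r = r^2 mod 31 = 24^2 = 18
  bit 2 = 1: r = r^2 * 24 mod 31 = 18^2 * 24 = 14*24 = 26
  -> A = 26
B = 24^10 mod 31  (bits of 10 = 1010)
  bit 0 = 1: r = r^2 * 24 mod 31 = 1^2 * 24 = 1*24 = 24
  bit 1 = 0: r = r^2 mod 31 = 24^2 = 18
  bit 2 = 1: r = r^2 * 24 mod 31 = 18^2 * 24 = 14*24 = 26
  bit 3 = 0: r = r^2 mod 31 = 26^2 = 25
  -> B = 25
s = B^a = 25^5 mod 31  (bits of 5 = 101)
  bit 0 = 1: r = r^2 * 25 mod 31 = 1^2 * 25 = 1*25 = 25
  bit 1 = 0: r = r^2 mod 31 = 25^2 = 5
  bit 2 = 1: r = r^2 * 25 mod 31 = 5^2 * 25 = 25*25 = 5
  -> s = B^a = 5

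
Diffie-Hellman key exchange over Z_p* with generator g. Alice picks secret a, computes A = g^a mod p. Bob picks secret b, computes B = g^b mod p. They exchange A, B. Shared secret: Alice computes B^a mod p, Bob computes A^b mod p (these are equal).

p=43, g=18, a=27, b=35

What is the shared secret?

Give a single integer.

A = 18^27 mod 43  (bits of 27 = 11011)
  bit 0 = 1: r = r^2 * 18 mod 43 = 1^2 * 18 = 1*18 = 18
  bit 1 = 1: r = r^2 * 18 mod 43 = 18^2 * 18 = 23*18 = 27
  bit 2 = 0: r = r^2 mod 43 = 27^2 = 41
  bit 3 = 1: r = r^2 * 18 mod 43 = 41^2 * 18 = 4*18 = 29
  bit 4 = 1: r = r^2 * 18 mod 43 = 29^2 * 18 = 24*18 = 2
  -> A = 2
B = 18^35 mod 43  (bits of 35 = 100011)
  bit 0 = 1: r = r^2 * 18 mod 43 = 1^2 * 18 = 1*18 = 18
  bit 1 = 0: r = r^2 mod 43 = 18^2 = 23
  bit 2 = 0: r = r^2 mod 43 = 23^2 = 13
  bit 3 = 0: r = r^2 mod 43 = 13^2 = 40
  bit 4 = 1: r = r^2 * 18 mod 43 = 40^2 * 18 = 9*18 = 33
  bit 5 = 1: r = r^2 * 18 mod 43 = 33^2 * 18 = 14*18 = 37
  -> B = 37
s = B^a = 37^27 mod 43  (bits of 27 = 11011)
  bit 0 = 1: r = r^2 * 37 mod 43 = 1^2 * 37 = 1*37 = 37
  bit 1 = 1: r = r^2 * 37 mod 43 = 37^2 * 37 = 36*37 = 42
  bit 2 = 0: r = r^2 mod 43 = 42^2 = 1
  bit 3 = 1: r = r^2 * 37 mod 43 = 1^2 * 37 = 1*37 = 37
  bit 4 = 1: r = r^2 * 37 mod 43 = 37^2 * 37 = 36*37 = 42
  -> s = B^a = 42

Answer: 42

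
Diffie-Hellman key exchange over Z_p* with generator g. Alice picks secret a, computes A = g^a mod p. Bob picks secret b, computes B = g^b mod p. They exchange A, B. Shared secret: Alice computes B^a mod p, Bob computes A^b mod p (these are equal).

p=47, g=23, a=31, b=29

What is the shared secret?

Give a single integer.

Answer: 35

Derivation:
A = 23^31 mod 47  (bits of 31 = 11111)
  bit 0 = 1: r = r^2 * 23 mod 47 = 1^2 * 23 = 1*23 = 23
  bit 1 = 1: r = r^2 * 23 mod 47 = 23^2 * 23 = 12*23 = 41
  bit 2 = 1: r = r^2 * 23 mod 47 = 41^2 * 23 = 36*23 = 29
  bit 3 = 1: r = r^2 * 23 mod 47 = 29^2 * 23 = 42*23 = 26
  bit 4 = 1: r = r^2 * 23 mod 47 = 26^2 * 23 = 18*23 = 38
  -> A = 38
B = 23^29 mod 47  (bits of 29 = 11101)
  bit 0 = 1: r = r^2 * 23 mod 47 = 1^2 * 23 = 1*23 = 23
  bit 1 = 1: r = r^2 * 23 mod 47 = 23^2 * 23 = 12*23 = 41
  bit 2 = 1: r = r^2 * 23 mod 47 = 41^2 * 23 = 36*23 = 29
  bit 3 = 0: r = r^2 mod 47 = 29^2 = 42
  bit 4 = 1: r = r^2 * 23 mod 47 = 42^2 * 23 = 25*23 = 11
  -> B = 11
s = B^a = 11^31 mod 47  (bits of 31 = 11111)
  bit 0 = 1: r = r^2 * 11 mod 47 = 1^2 * 11 = 1*11 = 11
  bit 1 = 1: r = r^2 * 11 mod 47 = 11^2 * 11 = 27*11 = 15
  bit 2 = 1: r = r^2 * 11 mod 47 = 15^2 * 11 = 37*11 = 31
  bit 3 = 1: r = r^2 * 11 mod 47 = 31^2 * 11 = 21*11 = 43
  bit 4 = 1: r = r^2 * 11 mod 47 = 43^2 * 11 = 16*11 = 35
  -> s = B^a = 35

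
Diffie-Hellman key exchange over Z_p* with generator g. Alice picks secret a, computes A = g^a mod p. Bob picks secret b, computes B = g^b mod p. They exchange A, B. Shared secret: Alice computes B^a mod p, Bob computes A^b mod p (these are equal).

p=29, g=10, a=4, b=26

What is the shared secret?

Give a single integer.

A = 10^4 mod 29  (bits of 4 = 100)
  bit 0 = 1: r = r^2 * 10 mod 29 = 1^2 * 10 = 1*10 = 10
  bit 1 = 0: r = r^2 mod 29 = 10^2 = 13
  bit 2 = 0: r = r^2 mod 29 = 13^2 = 24
  -> A = 24
B = 10^26 mod 29  (bits of 26 = 11010)
  bit 0 = 1: r = r^2 * 10 mod 29 = 1^2 * 10 = 1*10 = 10
  bit 1 = 1: r = r^2 * 10 mod 29 = 10^2 * 10 = 13*10 = 14
  bit 2 = 0: r = r^2 mod 29 = 14^2 = 22
  bit 3 = 1: r = r^2 * 10 mod 29 = 22^2 * 10 = 20*10 = 26
  bit 4 = 0: r = r^2 mod 29 = 26^2 = 9
  -> B = 9
s = B^a = 9^4 mod 29  (bits of 4 = 100)
  bit 0 = 1: r = r^2 * 9 mod 29 = 1^2 * 9 = 1*9 = 9
  bit 1 = 0: r = r^2 mod 29 = 9^2 = 23
  bit 2 = 0: r = r^2 mod 29 = 23^2 = 7
  -> s = B^a = 7

Answer: 7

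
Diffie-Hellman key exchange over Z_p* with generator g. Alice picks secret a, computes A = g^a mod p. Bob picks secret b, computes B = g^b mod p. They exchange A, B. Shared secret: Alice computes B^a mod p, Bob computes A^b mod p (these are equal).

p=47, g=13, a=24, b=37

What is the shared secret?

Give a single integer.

A = 13^24 mod 47  (bits of 24 = 11000)
  bit 0 = 1: r = r^2 * 13 mod 47 = 1^2 * 13 = 1*13 = 13
  bit 1 = 1: r = r^2 * 13 mod 47 = 13^2 * 13 = 28*13 = 35
  bit 2 = 0: r = r^2 mod 47 = 35^2 = 3
  bit 3 = 0: r = r^2 mod 47 = 3^2 = 9
  bit 4 = 0: r = r^2 mod 47 = 9^2 = 34
  -> A = 34
B = 13^37 mod 47  (bits of 37 = 100101)
  bit 0 = 1: r = r^2 * 13 mod 47 = 1^2 * 13 = 1*13 = 13
  bit 1 = 0: r = r^2 mod 47 = 13^2 = 28
  bit 2 = 0: r = r^2 mod 47 = 28^2 = 32
  bit 3 = 1: r = r^2 * 13 mod 47 = 32^2 * 13 = 37*13 = 11
  bit 4 = 0: r = r^2 mod 47 = 11^2 = 27
  bit 5 = 1: r = r^2 * 13 mod 47 = 27^2 * 13 = 24*13 = 30
  -> B = 30
s = B^a = 30^24 mod 47  (bits of 24 = 11000)
  bit 0 = 1: r = r^2 * 30 mod 47 = 1^2 * 30 = 1*30 = 30
  bit 1 = 1: r = r^2 * 30 mod 47 = 30^2 * 30 = 7*30 = 22
  bit 2 = 0: r = r^2 mod 47 = 22^2 = 14
  bit 3 = 0: r = r^2 mod 47 = 14^2 = 8
  bit 4 = 0: r = r^2 mod 47 = 8^2 = 17
  -> s = B^a = 17

Answer: 17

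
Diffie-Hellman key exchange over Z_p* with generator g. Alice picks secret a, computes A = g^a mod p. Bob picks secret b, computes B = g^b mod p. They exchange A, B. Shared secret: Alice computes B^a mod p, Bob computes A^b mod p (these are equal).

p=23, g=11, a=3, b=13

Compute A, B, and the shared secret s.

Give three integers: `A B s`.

A = 11^3 mod 23  (bits of 3 = 11)
  bit 0 = 1: r = r^2 * 11 mod 23 = 1^2 * 11 = 1*11 = 11
  bit 1 = 1: r = r^2 * 11 mod 23 = 11^2 * 11 = 6*11 = 20
  -> A = 20
B = 11^13 mod 23  (bits of 13 = 1101)
  bit 0 = 1: r = r^2 * 11 mod 23 = 1^2 * 11 = 1*11 = 11
  bit 1 = 1: r = r^2 * 11 mod 23 = 11^2 * 11 = 6*11 = 20
  bit 2 = 0: r = r^2 mod 23 = 20^2 = 9
  bit 3 = 1: r = r^2 * 11 mod 23 = 9^2 * 11 = 12*11 = 17
  -> B = 17
s = B^a = 17^3 mod 23  (bits of 3 = 11)
  bit 0 = 1: r = r^2 * 17 mod 23 = 1^2 * 17 = 1*17 = 17
  bit 1 = 1: r = r^2 * 17 mod 23 = 17^2 * 17 = 13*17 = 14
  -> s = B^a = 14

Answer: 20 17 14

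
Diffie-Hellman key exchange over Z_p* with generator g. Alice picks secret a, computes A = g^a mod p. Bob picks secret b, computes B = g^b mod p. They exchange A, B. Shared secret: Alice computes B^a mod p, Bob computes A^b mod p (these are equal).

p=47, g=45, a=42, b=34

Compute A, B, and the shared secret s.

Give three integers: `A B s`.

A = 45^42 mod 47  (bits of 42 = 101010)
  bit 0 = 1: r = r^2 * 45 mod 47 = 1^2 * 45 = 1*45 = 45
  bit 1 = 0: r = r^2 mod 47 = 45^2 = 4
  bit 2 = 1: r = r^2 * 45 mod 47 = 4^2 * 45 = 16*45 = 15
  bit 3 = 0: r = r^2 mod 47 = 15^2 = 37
  bit 4 = 1: r = r^2 * 45 mod 47 = 37^2 * 45 = 6*45 = 35
  bit 5 = 0: r = r^2 mod 47 = 35^2 = 3
  -> A = 3
B = 45^34 mod 47  (bits of 34 = 100010)
  bit 0 = 1: r = r^2 * 45 mod 47 = 1^2 * 45 = 1*45 = 45
  bit 1 = 0: r = r^2 mod 47 = 45^2 = 4
  bit 2 = 0: r = r^2 mod 47 = 4^2 = 16
  bit 3 = 0: r = r^2 mod 47 = 16^2 = 21
  bit 4 = 1: r = r^2 * 45 mod 47 = 21^2 * 45 = 18*45 = 11
  bit 5 = 0: r = r^2 mod 47 = 11^2 = 27
  -> B = 27
s = B^a = 27^42 mod 47  (bits of 42 = 101010)
  bit 0 = 1: r = r^2 * 27 mod 47 = 1^2 * 27 = 1*27 = 27
  bit 1 = 0: r = r^2 mod 47 = 27^2 = 24
  bit 2 = 1: r = r^2 * 27 mod 47 = 24^2 * 27 = 12*27 = 42
  bit 3 = 0: r = r^2 mod 47 = 42^2 = 25
  bit 4 = 1: r = r^2 * 27 mod 47 = 25^2 * 27 = 14*27 = 2
  bit 5 = 0: r = r^2 mod 47 = 2^2 = 4
  -> s = B^a = 4

Answer: 3 27 4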